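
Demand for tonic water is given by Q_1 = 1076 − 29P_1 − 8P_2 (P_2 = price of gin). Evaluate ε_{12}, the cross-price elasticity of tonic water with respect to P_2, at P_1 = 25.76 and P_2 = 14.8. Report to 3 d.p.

At P_1 = 25.76 and P_2 = 14.8: Q_1 = 210.56.
∂Q_1/∂P_2 = -8.
ε = (∂Q_1/∂P_2)(P_2/Q_1) = -8 × (14.8/210.56) ≈ -0.562.
Since ε < 0, tonic water and gin are complements.

-0.562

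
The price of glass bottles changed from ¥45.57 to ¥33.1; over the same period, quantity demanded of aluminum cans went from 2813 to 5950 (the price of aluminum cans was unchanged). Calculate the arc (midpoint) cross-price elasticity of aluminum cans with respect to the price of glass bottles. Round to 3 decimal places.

-2.258

ΔQ_A = 5950 − 2813 = 3137; ΔP_B = 33.1 − 45.57 = -12.47.
Midpoints: Q̄_A = 4381.5, P̄_B = 39.34.
ε = (ΔQ_A/Q̄_A)/(ΔP_B/P̄_B) = (3137/4381.5)/(-12.47/39.34) ≈ -2.258.
ε < 0: aluminum cans and glass bottles are complements.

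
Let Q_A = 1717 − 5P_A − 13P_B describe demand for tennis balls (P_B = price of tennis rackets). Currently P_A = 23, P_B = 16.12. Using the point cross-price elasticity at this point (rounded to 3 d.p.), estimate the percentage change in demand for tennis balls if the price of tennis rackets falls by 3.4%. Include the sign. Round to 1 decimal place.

0.5%

At P_A = 23, P_B = 16.12: Q_A = 1392.44.
∂Q_A/∂P_B = -13.
ε = (∂Q_A/∂P_B)(P_B/Q_A) = -13.0000 × 16.12/1392.44 ≈ -0.150.
%ΔQ_A ≈ ε × %ΔP_B = -0.150 × (-3.4%) = 0.5%.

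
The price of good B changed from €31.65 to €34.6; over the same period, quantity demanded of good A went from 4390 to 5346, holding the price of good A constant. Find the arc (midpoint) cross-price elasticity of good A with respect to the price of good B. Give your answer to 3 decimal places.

2.205

ΔQ_A = 5346 − 4390 = 956; ΔP_B = 34.6 − 31.65 = 2.95.
Midpoints: Q̄_A = 4868.0, P̄_B = 33.12.
ε = (ΔQ_A/Q̄_A)/(ΔP_B/P̄_B) = (956/4868.0)/(2.95/33.12) ≈ 2.205.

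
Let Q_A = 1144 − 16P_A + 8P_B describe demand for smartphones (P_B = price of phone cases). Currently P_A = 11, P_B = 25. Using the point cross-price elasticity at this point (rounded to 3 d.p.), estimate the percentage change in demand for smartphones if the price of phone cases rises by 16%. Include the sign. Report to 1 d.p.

At P_A = 11, P_B = 25: Q_A = 1168.
∂Q_A/∂P_B = 8.
ε = (∂Q_A/∂P_B)(P_B/Q_A) = 8.0000 × 25/1168 ≈ 0.171.
%ΔQ_A ≈ ε × %ΔP_B = 0.171 × (16%) = 2.7%.

2.7%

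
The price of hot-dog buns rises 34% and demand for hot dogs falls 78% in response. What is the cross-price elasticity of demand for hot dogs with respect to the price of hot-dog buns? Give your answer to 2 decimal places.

-2.29

ε = (%ΔQ of hot dogs) / (%ΔP of hot-dog buns) = (-78%) / (34%) ≈ -2.29.
Negative cross-price elasticity: complements.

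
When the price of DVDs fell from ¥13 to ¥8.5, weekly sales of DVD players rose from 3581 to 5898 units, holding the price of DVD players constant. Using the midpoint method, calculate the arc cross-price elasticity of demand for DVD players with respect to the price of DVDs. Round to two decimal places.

ΔQ_A = 5898 − 3581 = 2317; ΔP_B = 8.5 − 13 = -4.5.
Midpoints: Q̄_A = 4739.5, P̄_B = 10.75.
ε = (ΔQ_A/Q̄_A)/(ΔP_B/P̄_B) = (2317/4739.5)/(-4.5/10.75) ≈ -1.17.

-1.17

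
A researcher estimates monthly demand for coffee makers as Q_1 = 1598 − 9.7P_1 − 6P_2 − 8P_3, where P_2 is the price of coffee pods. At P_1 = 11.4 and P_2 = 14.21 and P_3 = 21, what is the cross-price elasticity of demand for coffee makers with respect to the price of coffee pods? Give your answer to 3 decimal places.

-0.069

At P_1 = 11.4 and P_2 = 14.21 and P_3 = 21: Q_1 = 1234.16.
∂Q_1/∂P_2 = -6.
ε = (∂Q_1/∂P_2)(P_2/Q_1) = -6 × (14.21/1234.16) ≈ -0.069.
Since ε < 0, coffee makers and coffee pods are complements.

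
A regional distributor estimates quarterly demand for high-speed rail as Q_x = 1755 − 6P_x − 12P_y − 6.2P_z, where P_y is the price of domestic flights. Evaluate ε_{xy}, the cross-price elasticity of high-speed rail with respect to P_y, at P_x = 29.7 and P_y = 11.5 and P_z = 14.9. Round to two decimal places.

At P_x = 29.7 and P_y = 11.5 and P_z = 14.9: Q_x = 1346.42.
∂Q_x/∂P_y = -12.
ε = (∂Q_x/∂P_y)(P_y/Q_x) = -12 × (11.5/1346.42) ≈ -0.10.

-0.10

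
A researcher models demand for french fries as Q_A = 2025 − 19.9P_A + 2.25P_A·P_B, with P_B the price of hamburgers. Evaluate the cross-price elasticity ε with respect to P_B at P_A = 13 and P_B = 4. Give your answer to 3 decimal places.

0.062

At P_A = 13 and P_B = 4: Q_A = 1883.3.
∂Q_A/∂P_B = 2.25P_A = 2.25(13) = 29.2500.
ε = (∂Q_A/∂P_B)(P_B/Q_A) = 29.2500 × (4/1883.3) ≈ 0.062.
ε > 0: substitutes.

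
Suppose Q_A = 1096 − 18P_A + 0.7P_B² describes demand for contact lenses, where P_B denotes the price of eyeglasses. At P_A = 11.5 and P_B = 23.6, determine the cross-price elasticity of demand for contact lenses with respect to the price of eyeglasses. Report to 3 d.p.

0.610

At P_A = 11.5 and P_B = 23.6: Q_A = 1278.872.
∂Q_A/∂P_B = 1.4P_B = 1.4(23.6) = 33.0400.
ε = (∂Q_A/∂P_B)(P_B/Q_A) = 33.0400 × (23.6/1278.872) ≈ 0.610.
ε > 0: substitutes.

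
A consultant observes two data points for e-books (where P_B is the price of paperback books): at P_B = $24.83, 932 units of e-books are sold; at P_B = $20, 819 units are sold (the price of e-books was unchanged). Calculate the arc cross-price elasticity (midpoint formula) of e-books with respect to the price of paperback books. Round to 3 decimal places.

ΔQ_A = 819 − 932 = -113; ΔP_B = 20 − 24.83 = -4.83.
Midpoints: Q̄_A = 875.5, P̄_B = 22.41.
ε = (ΔQ_A/Q̄_A)/(ΔP_B/P̄_B) = (-113/875.5)/(-4.83/22.41) ≈ 0.599.

0.599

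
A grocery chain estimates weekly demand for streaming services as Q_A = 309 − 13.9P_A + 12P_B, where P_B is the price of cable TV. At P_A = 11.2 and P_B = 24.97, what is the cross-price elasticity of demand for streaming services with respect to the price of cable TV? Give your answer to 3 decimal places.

At P_A = 11.2 and P_B = 24.97: Q_A = 452.96.
∂Q_A/∂P_B = 12.
ε = (∂Q_A/∂P_B)(P_B/Q_A) = 12 × (24.97/452.96) ≈ 0.662.

0.662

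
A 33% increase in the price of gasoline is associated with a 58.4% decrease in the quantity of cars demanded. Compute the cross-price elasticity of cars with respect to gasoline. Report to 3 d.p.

ε = (%ΔQ of cars) / (%ΔP of gasoline) = (-58.4%) / (33%) ≈ -1.770.
Negative cross-price elasticity: complements.

-1.770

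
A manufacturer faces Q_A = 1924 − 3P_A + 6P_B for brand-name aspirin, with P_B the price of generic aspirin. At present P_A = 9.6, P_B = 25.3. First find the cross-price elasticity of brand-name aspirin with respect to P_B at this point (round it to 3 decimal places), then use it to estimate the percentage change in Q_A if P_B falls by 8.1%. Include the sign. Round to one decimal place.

At P_A = 9.6, P_B = 25.3: Q_A = 2047.
∂Q_A/∂P_B = 6.
ε = (∂Q_A/∂P_B)(P_B/Q_A) = 6.0000 × 25.3/2047 ≈ 0.074.
%ΔQ_A ≈ ε × %ΔP_B = 0.074 × (-8.1%) = -0.6%.

-0.6%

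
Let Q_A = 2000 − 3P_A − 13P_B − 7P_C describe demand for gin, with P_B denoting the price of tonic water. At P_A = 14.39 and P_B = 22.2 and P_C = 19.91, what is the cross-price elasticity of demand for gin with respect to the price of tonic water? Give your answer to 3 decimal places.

At P_A = 14.39 and P_B = 22.2 and P_C = 19.91: Q_A = 1528.86.
∂Q_A/∂P_B = -13.
ε = (∂Q_A/∂P_B)(P_B/Q_A) = -13 × (22.2/1528.86) ≈ -0.189.
Since ε < 0, gin and tonic water are complements.

-0.189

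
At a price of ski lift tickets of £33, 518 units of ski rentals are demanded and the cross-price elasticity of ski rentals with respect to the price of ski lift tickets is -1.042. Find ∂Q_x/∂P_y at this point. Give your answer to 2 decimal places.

ε = (∂Q_x/∂P_y)·(P_y/Q_x) ⇒ ∂Q_x/∂P_y = ε·Q_x/P_y = -1.042 × 518/33 ≈ -16.36.

-16.36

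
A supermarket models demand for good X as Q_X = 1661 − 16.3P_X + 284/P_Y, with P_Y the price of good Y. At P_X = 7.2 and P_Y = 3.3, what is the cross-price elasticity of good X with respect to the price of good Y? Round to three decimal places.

-0.053

At P_X = 7.2 and P_Y = 3.3: Q_X = 1629.701.
∂Q_X/∂P_Y = −284/P_Y² = -26.0790.
ε = (∂Q_X/∂P_Y)(P_Y/Q_X) = -26.0790 × (3.3/1629.701) ≈ -0.053.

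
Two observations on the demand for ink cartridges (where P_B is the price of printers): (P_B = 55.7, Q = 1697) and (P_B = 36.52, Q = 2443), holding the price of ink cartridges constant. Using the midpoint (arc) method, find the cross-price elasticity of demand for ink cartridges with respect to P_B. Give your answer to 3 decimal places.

-0.866

ΔQ_A = 2443 − 1697 = 746; ΔP_B = 36.52 − 55.7 = -19.18.
Midpoints: Q̄_A = 2070.0, P̄_B = 46.11.
ε = (ΔQ_A/Q̄_A)/(ΔP_B/P̄_B) = (746/2070.0)/(-19.18/46.11) ≈ -0.866.
ε < 0: ink cartridges and printers are complements.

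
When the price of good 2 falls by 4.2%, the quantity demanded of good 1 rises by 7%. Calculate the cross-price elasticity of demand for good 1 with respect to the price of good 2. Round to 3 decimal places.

-1.667

ε = (%ΔQ of good 1) / (%ΔP of good 2) = (7%) / (-4.2%) ≈ -1.667.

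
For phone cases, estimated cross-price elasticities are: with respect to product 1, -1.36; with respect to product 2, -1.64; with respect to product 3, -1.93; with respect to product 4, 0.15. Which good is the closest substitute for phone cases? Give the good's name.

Substitutes have ε > 0. Among the positive values, 0.15 (product 4) is largest.

product 4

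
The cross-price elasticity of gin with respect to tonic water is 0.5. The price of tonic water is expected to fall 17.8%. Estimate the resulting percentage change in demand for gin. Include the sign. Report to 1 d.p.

%ΔQ ≈ ε × %ΔP of tonic water = 0.5 × (-17.8%) = -8.9%.
Demand for gin falls by about 8.9%.

-8.9%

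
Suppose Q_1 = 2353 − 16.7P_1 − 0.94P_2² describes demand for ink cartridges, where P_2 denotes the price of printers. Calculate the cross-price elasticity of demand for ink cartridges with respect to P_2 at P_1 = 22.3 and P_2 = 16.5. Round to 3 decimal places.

-0.297

At P_1 = 22.3 and P_2 = 16.5: Q_1 = 1724.675.
∂Q_1/∂P_2 = -1.88P_2 = -1.88(16.5) = -31.0200.
ε = (∂Q_1/∂P_2)(P_2/Q_1) = -31.0200 × (16.5/1724.675) ≈ -0.297.
ε < 0: complements.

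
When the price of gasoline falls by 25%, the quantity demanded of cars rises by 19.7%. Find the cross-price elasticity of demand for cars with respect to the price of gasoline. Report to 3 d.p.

-0.788

ε = (%ΔQ of cars) / (%ΔP of gasoline) = (19.7%) / (-25%) ≈ -0.788.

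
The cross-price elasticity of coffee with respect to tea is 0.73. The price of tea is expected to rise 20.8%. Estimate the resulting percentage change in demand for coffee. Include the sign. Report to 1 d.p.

%ΔQ ≈ ε × %ΔP of tea = 0.73 × (20.8%) = 15.2%.
Demand for coffee rises by about 15.2%.

15.2%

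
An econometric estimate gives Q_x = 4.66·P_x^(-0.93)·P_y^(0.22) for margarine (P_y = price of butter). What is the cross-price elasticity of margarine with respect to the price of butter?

In a log-linear (constant-elasticity) demand function, the coefficient on the exponent of P_y is the cross-price elasticity.
ε = 0.22. Positive, so margarine and butter are substitutes.

0.22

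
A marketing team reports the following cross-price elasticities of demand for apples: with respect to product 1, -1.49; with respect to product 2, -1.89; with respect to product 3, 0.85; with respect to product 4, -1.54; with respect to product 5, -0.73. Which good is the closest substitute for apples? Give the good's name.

Substitutes have ε > 0. Among the positive values, 0.85 (product 3) is largest.

product 3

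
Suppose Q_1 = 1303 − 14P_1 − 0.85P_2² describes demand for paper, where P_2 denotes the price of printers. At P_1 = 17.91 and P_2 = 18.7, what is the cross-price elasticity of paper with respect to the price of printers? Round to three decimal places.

-0.787

At P_1 = 17.91 and P_2 = 18.7: Q_1 = 755.024.
∂Q_1/∂P_2 = -1.7P_2 = -1.7(18.7) = -31.7900.
ε = (∂Q_1/∂P_2)(P_2/Q_1) = -31.7900 × (18.7/755.024) ≈ -0.787.
ε < 0: complements.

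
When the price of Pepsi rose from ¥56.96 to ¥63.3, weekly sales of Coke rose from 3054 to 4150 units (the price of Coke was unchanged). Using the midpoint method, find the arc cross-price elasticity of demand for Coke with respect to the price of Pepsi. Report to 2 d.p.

2.89

ΔQ_A = 4150 − 3054 = 1096; ΔP_B = 63.3 − 56.96 = 6.34.
Midpoints: Q̄_A = 3602.0, P̄_B = 60.13.
ε = (ΔQ_A/Q̄_A)/(ΔP_B/P̄_B) = (1096/3602.0)/(6.34/60.13) ≈ 2.89.
ε > 0: Coke and Pepsi are substitutes.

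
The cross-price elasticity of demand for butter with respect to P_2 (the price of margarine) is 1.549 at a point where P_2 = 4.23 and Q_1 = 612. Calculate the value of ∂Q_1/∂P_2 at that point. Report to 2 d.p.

224.11

ε = (∂Q_1/∂P_2)·(P_2/Q_1) ⇒ ∂Q_1/∂P_2 = ε·Q_1/P_2 = 1.549 × 612/4.23 ≈ 224.11.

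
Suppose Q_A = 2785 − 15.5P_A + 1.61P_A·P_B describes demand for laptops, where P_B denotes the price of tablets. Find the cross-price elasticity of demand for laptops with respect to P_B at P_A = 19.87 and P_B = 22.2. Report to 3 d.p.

0.223

At P_A = 19.87 and P_B = 22.2: Q_A = 3187.209.
∂Q_A/∂P_B = 1.61P_A = 1.61(19.87) = 31.9907.
ε = (∂Q_A/∂P_B)(P_B/Q_A) = 31.9907 × (22.2/3187.209) ≈ 0.223.
ε > 0: substitutes.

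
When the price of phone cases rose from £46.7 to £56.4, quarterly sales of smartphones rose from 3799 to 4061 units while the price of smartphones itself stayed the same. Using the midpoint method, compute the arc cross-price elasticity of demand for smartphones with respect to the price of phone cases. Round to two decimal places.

ΔQ_A = 4061 − 3799 = 262; ΔP_B = 56.4 − 46.7 = 9.7.
Midpoints: Q̄_A = 3930.0, P̄_B = 51.55.
ε = (ΔQ_A/Q̄_A)/(ΔP_B/P̄_B) = (262/3930.0)/(9.7/51.55) ≈ 0.35.
ε > 0: smartphones and phone cases are substitutes.

0.35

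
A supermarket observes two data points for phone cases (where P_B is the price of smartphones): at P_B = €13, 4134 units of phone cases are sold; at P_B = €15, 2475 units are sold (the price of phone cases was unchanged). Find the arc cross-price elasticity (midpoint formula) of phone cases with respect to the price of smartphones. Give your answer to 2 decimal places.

ΔQ_A = 2475 − 4134 = -1659; ΔP_B = 15 − 13 = 2.
Midpoints: Q̄_A = 3304.5, P̄_B = 14.00.
ε = (ΔQ_A/Q̄_A)/(ΔP_B/P̄_B) = (-1659/3304.5)/(2/14.00) ≈ -3.51.

-3.51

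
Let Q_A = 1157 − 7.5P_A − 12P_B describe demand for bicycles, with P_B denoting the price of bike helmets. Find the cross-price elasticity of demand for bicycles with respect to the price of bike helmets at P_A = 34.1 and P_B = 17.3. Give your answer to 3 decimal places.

At P_A = 34.1 and P_B = 17.3: Q_A = 693.65.
∂Q_A/∂P_B = -12.
ε = (∂Q_A/∂P_B)(P_B/Q_A) = -12 × (17.3/693.65) ≈ -0.299.
Since ε < 0, bicycles and bike helmets are complements.

-0.299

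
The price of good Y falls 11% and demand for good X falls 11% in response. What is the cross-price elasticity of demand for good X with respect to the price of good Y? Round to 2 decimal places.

1.00

ε = (%ΔQ of good X) / (%ΔP of good Y) = (-11%) / (-11%) ≈ 1.00.
Positive cross-price elasticity: substitutes.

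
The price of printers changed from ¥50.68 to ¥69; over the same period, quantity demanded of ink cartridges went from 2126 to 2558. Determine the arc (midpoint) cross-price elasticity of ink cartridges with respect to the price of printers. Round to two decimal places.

ΔQ_A = 2558 − 2126 = 432; ΔP_B = 69 − 50.68 = 18.32.
Midpoints: Q̄_A = 2342.0, P̄_B = 59.84.
ε = (ΔQ_A/Q̄_A)/(ΔP_B/P̄_B) = (432/2342.0)/(18.32/59.84) ≈ 0.60.

0.60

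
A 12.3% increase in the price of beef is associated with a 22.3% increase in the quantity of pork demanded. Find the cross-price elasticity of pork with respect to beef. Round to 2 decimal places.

1.81

ε = (%ΔQ of pork) / (%ΔP of beef) = (22.3%) / (12.3%) ≈ 1.81.
Positive cross-price elasticity: substitutes.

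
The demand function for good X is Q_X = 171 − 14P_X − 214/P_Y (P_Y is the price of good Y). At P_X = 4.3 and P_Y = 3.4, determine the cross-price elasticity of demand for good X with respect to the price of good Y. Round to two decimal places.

At P_X = 4.3 and P_Y = 3.4: Q_X = 47.859.
∂Q_X/∂P_Y = 214/P_Y² = 18.5121.
ε = (∂Q_X/∂P_Y)(P_Y/Q_X) = 18.5121 × (3.4/47.859) ≈ 1.32.
ε > 0: substitutes.

1.32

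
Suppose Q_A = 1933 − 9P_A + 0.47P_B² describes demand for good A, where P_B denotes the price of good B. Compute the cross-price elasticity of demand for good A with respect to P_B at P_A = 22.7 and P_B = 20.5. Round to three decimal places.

0.205

At P_A = 22.7 and P_B = 20.5: Q_A = 1926.217.
∂Q_A/∂P_B = 0.94P_B = 0.94(20.5) = 19.2700.
ε = (∂Q_A/∂P_B)(P_B/Q_A) = 19.2700 × (20.5/1926.217) ≈ 0.205.
ε > 0: substitutes.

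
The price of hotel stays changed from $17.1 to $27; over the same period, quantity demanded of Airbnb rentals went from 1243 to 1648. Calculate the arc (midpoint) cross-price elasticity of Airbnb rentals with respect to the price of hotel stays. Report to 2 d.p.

ΔQ_A = 1648 − 1243 = 405; ΔP_B = 27 − 17.1 = 9.9.
Midpoints: Q̄_A = 1445.5, P̄_B = 22.05.
ε = (ΔQ_A/Q̄_A)/(ΔP_B/P̄_B) = (405/1445.5)/(9.9/22.05) ≈ 0.62.
ε > 0: Airbnb rentals and hotel stays are substitutes.

0.62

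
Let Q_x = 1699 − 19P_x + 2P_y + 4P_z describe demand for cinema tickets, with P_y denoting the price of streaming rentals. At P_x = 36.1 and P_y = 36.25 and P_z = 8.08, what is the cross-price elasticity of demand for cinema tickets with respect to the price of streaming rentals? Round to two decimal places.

At P_x = 36.1 and P_y = 36.25 and P_z = 8.08: Q_x = 1117.92.
∂Q_x/∂P_y = 2.
ε = (∂Q_x/∂P_y)(P_y/Q_x) = 2 × (36.25/1117.92) ≈ 0.06.
Since ε > 0, cinema tickets and streaming rentals are substitutes.

0.06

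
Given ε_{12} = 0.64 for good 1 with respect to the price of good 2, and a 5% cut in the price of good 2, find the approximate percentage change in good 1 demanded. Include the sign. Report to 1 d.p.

-3.2%

%ΔQ ≈ ε × %ΔP of good 2 = 0.64 × (-5%) = -3.2%.
Demand for good 1 falls by about 3.2%.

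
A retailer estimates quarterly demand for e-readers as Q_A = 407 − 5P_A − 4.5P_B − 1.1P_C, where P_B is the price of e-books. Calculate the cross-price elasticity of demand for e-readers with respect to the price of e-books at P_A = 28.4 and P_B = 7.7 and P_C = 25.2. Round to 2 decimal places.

At P_A = 28.4 and P_B = 7.7 and P_C = 25.2: Q_A = 202.63.
∂Q_A/∂P_B = -4.5.
ε = (∂Q_A/∂P_B)(P_B/Q_A) = -4.5 × (7.7/202.63) ≈ -0.17.
Since ε < 0, e-readers and e-books are complements.

-0.17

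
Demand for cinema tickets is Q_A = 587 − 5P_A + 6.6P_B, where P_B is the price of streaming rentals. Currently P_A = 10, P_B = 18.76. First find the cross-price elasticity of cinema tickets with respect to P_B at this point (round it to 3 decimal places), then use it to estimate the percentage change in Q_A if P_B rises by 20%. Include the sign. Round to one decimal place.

At P_A = 10, P_B = 18.76: Q_A = 660.816.
∂Q_A/∂P_B = 6.6.
ε = (∂Q_A/∂P_B)(P_B/Q_A) = 6.6000 × 18.76/660.816 ≈ 0.187.
%ΔQ_A ≈ ε × %ΔP_B = 0.187 × (20%) = 3.7%.

3.7%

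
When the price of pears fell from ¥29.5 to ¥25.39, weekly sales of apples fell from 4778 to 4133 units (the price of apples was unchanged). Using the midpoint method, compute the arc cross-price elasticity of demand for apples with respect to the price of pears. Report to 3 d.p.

ΔQ_A = 4133 − 4778 = -645; ΔP_B = 25.39 − 29.5 = -4.11.
Midpoints: Q̄_A = 4455.5, P̄_B = 27.45.
ε = (ΔQ_A/Q̄_A)/(ΔP_B/P̄_B) = (-645/4455.5)/(-4.11/27.45) ≈ 0.967.
ε > 0: apples and pears are substitutes.

0.967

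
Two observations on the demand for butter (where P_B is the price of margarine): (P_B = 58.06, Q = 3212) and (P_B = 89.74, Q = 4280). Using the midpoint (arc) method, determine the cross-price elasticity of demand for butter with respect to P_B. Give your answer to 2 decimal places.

0.67

ΔQ_A = 4280 − 3212 = 1068; ΔP_B = 89.74 − 58.06 = 31.68.
Midpoints: Q̄_A = 3746.0, P̄_B = 73.90.
ε = (ΔQ_A/Q̄_A)/(ΔP_B/P̄_B) = (1068/3746.0)/(31.68/73.90) ≈ 0.67.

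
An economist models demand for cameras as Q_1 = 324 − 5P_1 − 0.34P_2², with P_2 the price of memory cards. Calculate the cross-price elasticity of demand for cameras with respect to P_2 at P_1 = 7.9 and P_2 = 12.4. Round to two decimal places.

At P_1 = 7.9 and P_2 = 12.4: Q_1 = 232.222.
∂Q_1/∂P_2 = -0.68P_2 = -0.68(12.4) = -8.4320.
ε = (∂Q_1/∂P_2)(P_2/Q_1) = -8.4320 × (12.4/232.222) ≈ -0.45.

-0.45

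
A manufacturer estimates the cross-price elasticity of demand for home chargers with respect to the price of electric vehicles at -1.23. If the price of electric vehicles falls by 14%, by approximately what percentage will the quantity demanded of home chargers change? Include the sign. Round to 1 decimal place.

%ΔQ ≈ ε × %ΔP of electric vehicles = -1.23 × (-14%) = 17.2%.

17.2%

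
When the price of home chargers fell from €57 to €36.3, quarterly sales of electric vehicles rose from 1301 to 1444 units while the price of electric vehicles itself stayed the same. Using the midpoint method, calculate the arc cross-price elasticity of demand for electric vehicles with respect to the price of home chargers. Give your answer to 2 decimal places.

-0.23

ΔQ_A = 1444 − 1301 = 143; ΔP_B = 36.3 − 57 = -20.7.
Midpoints: Q̄_A = 1372.5, P̄_B = 46.65.
ε = (ΔQ_A/Q̄_A)/(ΔP_B/P̄_B) = (143/1372.5)/(-20.7/46.65) ≈ -0.23.
ε < 0: electric vehicles and home chargers are complements.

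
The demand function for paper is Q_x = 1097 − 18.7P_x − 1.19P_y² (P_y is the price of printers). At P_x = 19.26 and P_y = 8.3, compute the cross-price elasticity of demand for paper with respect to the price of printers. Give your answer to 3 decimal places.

At P_x = 19.26 and P_y = 8.3: Q_x = 654.859.
∂Q_x/∂P_y = -2.38P_y = -2.38(8.3) = -19.7540.
ε = (∂Q_x/∂P_y)(P_y/Q_x) = -19.7540 × (8.3/654.859) ≈ -0.250.

-0.250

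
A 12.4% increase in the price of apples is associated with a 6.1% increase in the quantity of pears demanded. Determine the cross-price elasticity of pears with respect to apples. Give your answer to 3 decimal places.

0.492

ε = (%ΔQ of pears) / (%ΔP of apples) = (6.1%) / (12.4%) ≈ 0.492.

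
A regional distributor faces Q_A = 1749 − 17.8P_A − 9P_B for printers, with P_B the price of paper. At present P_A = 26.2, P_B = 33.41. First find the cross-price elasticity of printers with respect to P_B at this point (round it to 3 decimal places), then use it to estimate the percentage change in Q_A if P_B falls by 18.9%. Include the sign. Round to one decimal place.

At P_A = 26.2, P_B = 33.41: Q_A = 981.95.
∂Q_A/∂P_B = -9.
ε = (∂Q_A/∂P_B)(P_B/Q_A) = -9.0000 × 33.41/981.95 ≈ -0.306.
%ΔQ_A ≈ ε × %ΔP_B = -0.306 × (-18.9%) = 5.8%.

5.8%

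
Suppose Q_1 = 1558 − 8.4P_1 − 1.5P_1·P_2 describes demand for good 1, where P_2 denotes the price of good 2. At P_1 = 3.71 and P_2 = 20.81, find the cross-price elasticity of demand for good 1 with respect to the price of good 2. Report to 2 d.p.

At P_1 = 3.71 and P_2 = 20.81: Q_1 = 1411.028.
∂Q_1/∂P_2 = -1.5P_1 = -1.5(3.71) = -5.5650.
ε = (∂Q_1/∂P_2)(P_2/Q_1) = -5.5650 × (20.81/1411.028) ≈ -0.08.
ε < 0: complements.

-0.08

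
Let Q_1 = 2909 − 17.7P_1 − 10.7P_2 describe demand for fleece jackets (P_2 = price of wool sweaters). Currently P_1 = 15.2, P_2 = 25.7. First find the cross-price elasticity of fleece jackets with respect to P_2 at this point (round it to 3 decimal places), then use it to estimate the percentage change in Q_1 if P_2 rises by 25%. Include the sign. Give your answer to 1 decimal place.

-2.9%

At P_1 = 15.2, P_2 = 25.7: Q_1 = 2364.97.
∂Q_1/∂P_2 = -10.7.
ε = (∂Q_1/∂P_2)(P_2/Q_1) = -10.7000 × 25.7/2364.97 ≈ -0.116.
%ΔQ_1 ≈ ε × %ΔP_2 = -0.116 × (25%) = -2.9%.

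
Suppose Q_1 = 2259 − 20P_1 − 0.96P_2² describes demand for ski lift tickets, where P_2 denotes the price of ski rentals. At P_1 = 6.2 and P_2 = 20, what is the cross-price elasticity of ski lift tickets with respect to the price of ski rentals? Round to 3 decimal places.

-0.439

At P_1 = 6.2 and P_2 = 20: Q_1 = 1751.
∂Q_1/∂P_2 = -1.92P_2 = -1.92(20) = -38.4000.
ε = (∂Q_1/∂P_2)(P_2/Q_1) = -38.4000 × (20/1751) ≈ -0.439.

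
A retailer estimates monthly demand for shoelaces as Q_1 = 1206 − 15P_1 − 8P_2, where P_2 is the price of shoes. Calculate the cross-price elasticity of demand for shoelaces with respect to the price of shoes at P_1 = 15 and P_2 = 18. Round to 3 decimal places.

At P_1 = 15 and P_2 = 18: Q_1 = 837.
∂Q_1/∂P_2 = -8.
ε = (∂Q_1/∂P_2)(P_2/Q_1) = -8 × (18/837) ≈ -0.172.

-0.172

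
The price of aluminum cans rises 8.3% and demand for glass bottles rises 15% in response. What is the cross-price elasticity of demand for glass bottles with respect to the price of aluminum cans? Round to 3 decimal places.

1.807

ε = (%ΔQ of glass bottles) / (%ΔP of aluminum cans) = (15%) / (8.3%) ≈ 1.807.
Positive cross-price elasticity: substitutes.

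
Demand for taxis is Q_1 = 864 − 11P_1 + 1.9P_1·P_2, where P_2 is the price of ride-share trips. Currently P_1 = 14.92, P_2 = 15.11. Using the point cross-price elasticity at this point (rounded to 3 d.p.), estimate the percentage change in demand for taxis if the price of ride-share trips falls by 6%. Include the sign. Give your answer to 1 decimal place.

At P_1 = 14.92, P_2 = 15.11: Q_1 = 1128.218.
∂Q_1/∂P_2 = 1.9P_1 = 28.3480.
ε = (∂Q_1/∂P_2)(P_2/Q_1) = 28.3480 × 15.11/1128.218 ≈ 0.380.
%ΔQ_1 ≈ ε × %ΔP_2 = 0.380 × (-6%) = -2.3%.

-2.3%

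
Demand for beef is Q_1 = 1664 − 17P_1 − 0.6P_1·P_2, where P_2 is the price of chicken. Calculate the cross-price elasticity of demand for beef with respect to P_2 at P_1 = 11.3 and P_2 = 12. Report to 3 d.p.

-0.059

At P_1 = 11.3 and P_2 = 12: Q_1 = 1390.54.
∂Q_1/∂P_2 = -0.6P_1 = -0.6(11.3) = -6.7800.
ε = (∂Q_1/∂P_2)(P_2/Q_1) = -6.7800 × (12/1390.54) ≈ -0.059.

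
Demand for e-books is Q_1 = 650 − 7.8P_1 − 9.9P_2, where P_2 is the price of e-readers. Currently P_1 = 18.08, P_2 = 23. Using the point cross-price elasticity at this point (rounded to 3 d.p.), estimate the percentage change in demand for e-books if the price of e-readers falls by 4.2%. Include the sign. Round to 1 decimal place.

3.4%

At P_1 = 18.08, P_2 = 23: Q_1 = 281.276.
∂Q_1/∂P_2 = -9.9.
ε = (∂Q_1/∂P_2)(P_2/Q_1) = -9.9000 × 23/281.276 ≈ -0.810.
%ΔQ_1 ≈ ε × %ΔP_2 = -0.810 × (-4.2%) = 3.4%.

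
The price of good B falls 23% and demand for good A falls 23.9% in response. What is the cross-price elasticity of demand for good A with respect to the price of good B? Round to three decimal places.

ε = (%ΔQ of good A) / (%ΔP of good B) = (-23.9%) / (-23%) ≈ 1.039.
Positive cross-price elasticity: substitutes.

1.039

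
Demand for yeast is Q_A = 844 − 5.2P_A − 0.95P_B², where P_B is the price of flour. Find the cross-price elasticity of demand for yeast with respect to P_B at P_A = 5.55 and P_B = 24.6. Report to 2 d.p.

At P_A = 5.55 and P_B = 24.6: Q_A = 240.238.
∂Q_A/∂P_B = -1.9P_B = -1.9(24.6) = -46.7400.
ε = (∂Q_A/∂P_B)(P_B/Q_A) = -46.7400 × (24.6/240.238) ≈ -4.79.

-4.79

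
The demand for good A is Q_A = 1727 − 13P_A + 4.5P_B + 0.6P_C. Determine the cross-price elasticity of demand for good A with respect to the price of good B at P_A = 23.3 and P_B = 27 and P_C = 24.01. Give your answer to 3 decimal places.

At P_A = 23.3 and P_B = 27 and P_C = 24.01: Q_A = 1560.006.
∂Q_A/∂P_B = 4.5.
ε = (∂Q_A/∂P_B)(P_B/Q_A) = 4.5 × (27/1560.006) ≈ 0.078.

0.078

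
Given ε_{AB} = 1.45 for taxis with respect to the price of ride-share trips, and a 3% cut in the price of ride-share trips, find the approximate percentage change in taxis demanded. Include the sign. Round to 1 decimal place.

-4.4%

%ΔQ ≈ ε × %ΔP of ride-share trips = 1.45 × (-3%) = -4.4%.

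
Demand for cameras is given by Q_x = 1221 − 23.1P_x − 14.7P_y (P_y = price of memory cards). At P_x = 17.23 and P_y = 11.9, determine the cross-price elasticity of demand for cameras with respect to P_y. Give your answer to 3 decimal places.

At P_x = 17.23 and P_y = 11.9: Q_x = 648.057.
∂Q_x/∂P_y = -14.7.
ε = (∂Q_x/∂P_y)(P_y/Q_x) = -14.7 × (11.9/648.057) ≈ -0.270.
Since ε < 0, cameras and memory cards are complements.

-0.270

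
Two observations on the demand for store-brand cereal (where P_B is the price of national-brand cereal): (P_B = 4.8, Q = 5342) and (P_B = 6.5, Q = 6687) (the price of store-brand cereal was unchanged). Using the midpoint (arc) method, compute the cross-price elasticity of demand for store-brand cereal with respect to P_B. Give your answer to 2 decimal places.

0.74

ΔQ_A = 6687 − 5342 = 1345; ΔP_B = 6.5 − 4.8 = 1.7.
Midpoints: Q̄_A = 6014.5, P̄_B = 5.65.
ε = (ΔQ_A/Q̄_A)/(ΔP_B/P̄_B) = (1345/6014.5)/(1.7/5.65) ≈ 0.74.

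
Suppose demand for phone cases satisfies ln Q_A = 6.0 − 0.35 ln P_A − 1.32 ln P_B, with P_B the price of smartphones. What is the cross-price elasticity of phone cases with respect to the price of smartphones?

-1.32

In a log-linear (constant-elasticity) demand function, the coefficient on ln P_B is the cross-price elasticity.
ε = -1.32. Negative, so phone cases and smartphones are complements.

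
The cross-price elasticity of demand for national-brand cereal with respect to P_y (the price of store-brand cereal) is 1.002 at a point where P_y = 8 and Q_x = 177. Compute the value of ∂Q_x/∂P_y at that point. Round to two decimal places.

22.17

ε = (∂Q_x/∂P_y)·(P_y/Q_x) ⇒ ∂Q_x/∂P_y = ε·Q_x/P_y = 1.002 × 177/8 ≈ 22.17.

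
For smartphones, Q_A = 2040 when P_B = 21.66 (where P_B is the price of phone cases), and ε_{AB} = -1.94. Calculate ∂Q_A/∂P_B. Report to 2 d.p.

ε = (∂Q_A/∂P_B)·(P_B/Q_A) ⇒ ∂Q_A/∂P_B = ε·Q_A/P_B = -1.94 × 2040/21.66 ≈ -182.71.

-182.71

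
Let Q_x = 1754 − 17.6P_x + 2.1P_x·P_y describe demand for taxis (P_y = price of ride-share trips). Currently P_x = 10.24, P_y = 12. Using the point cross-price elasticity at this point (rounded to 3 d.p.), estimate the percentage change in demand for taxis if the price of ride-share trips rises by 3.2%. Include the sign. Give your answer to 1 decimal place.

0.5%

At P_x = 10.24, P_y = 12: Q_x = 1831.824.
∂Q_x/∂P_y = 2.1P_x = 21.5040.
ε = (∂Q_x/∂P_y)(P_y/Q_x) = 21.5040 × 12/1831.824 ≈ 0.141.
%ΔQ_x ≈ ε × %ΔP_y = 0.141 × (3.2%) = 0.5%.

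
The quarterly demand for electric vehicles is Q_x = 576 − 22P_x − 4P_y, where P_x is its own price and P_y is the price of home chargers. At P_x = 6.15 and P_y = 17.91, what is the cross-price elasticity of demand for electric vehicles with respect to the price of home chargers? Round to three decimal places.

At P_x = 6.15 and P_y = 17.91: Q_x = 369.06.
∂Q_x/∂P_y = -4.
ε = (∂Q_x/∂P_y)(P_y/Q_x) = -4 × (17.91/369.06) ≈ -0.194.

-0.194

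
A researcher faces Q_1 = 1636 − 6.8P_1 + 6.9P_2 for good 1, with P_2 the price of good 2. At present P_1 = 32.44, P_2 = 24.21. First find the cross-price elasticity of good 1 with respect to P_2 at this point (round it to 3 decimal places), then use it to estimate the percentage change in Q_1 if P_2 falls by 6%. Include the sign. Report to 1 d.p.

At P_1 = 32.44, P_2 = 24.21: Q_1 = 1582.457.
∂Q_1/∂P_2 = 6.9.
ε = (∂Q_1/∂P_2)(P_2/Q_1) = 6.9000 × 24.21/1582.457 ≈ 0.106.
%ΔQ_1 ≈ ε × %ΔP_2 = 0.106 × (-6%) = -0.6%.

-0.6%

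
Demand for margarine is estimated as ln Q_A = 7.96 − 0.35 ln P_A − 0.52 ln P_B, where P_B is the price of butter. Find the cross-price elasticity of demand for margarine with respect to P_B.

In a log-linear (constant-elasticity) demand function, the coefficient on ln P_B is the cross-price elasticity.
ε = -0.52. Negative, so margarine and butter are complements.

-0.52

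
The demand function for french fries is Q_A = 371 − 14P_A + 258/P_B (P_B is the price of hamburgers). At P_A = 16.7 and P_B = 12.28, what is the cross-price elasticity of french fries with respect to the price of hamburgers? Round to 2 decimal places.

-0.13

At P_A = 16.7 and P_B = 12.28: Q_A = 158.210.
∂Q_A/∂P_B = −258/P_B² = -1.7109.
ε = (∂Q_A/∂P_B)(P_B/Q_A) = -1.7109 × (12.28/158.210) ≈ -0.13.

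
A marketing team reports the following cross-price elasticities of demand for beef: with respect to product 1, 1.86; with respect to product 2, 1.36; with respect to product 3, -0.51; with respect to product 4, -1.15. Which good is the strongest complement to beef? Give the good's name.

product 4

Complements have ε < 0. The most negative value is -1.15 (product 4).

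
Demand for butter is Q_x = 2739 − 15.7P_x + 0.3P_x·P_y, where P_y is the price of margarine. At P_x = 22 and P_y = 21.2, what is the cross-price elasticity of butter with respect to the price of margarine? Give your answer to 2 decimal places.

At P_x = 22 and P_y = 21.2: Q_x = 2533.52.
∂Q_x/∂P_y = 0.3P_x = 0.3(22) = 6.6000.
ε = (∂Q_x/∂P_y)(P_y/Q_x) = 6.6000 × (21.2/2533.52) ≈ 0.06.

0.06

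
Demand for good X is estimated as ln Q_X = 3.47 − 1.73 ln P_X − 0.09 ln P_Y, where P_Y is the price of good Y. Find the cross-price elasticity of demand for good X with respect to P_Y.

-0.09

In a log-linear (constant-elasticity) demand function, the coefficient on ln P_Y is the cross-price elasticity.
ε = -0.09. Negative, so good X and good Y are complements.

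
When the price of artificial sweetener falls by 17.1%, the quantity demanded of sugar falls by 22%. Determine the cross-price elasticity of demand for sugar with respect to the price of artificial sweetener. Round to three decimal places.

ε = (%ΔQ of sugar) / (%ΔP of artificial sweetener) = (-22%) / (-17.1%) ≈ 1.287.

1.287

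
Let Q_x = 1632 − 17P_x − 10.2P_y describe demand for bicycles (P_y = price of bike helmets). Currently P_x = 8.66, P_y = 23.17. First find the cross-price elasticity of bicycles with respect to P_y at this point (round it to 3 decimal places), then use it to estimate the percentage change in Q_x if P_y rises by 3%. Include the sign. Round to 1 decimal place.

-0.6%

At P_x = 8.66, P_y = 23.17: Q_x = 1248.446.
∂Q_x/∂P_y = -10.2.
ε = (∂Q_x/∂P_y)(P_y/Q_x) = -10.2000 × 23.17/1248.446 ≈ -0.189.
%ΔQ_x ≈ ε × %ΔP_y = -0.189 × (3%) = -0.6%.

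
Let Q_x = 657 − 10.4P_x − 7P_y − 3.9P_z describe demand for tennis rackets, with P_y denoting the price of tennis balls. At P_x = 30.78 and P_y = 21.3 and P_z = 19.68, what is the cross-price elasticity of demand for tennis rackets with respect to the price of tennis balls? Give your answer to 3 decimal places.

At P_x = 30.78 and P_y = 21.3 and P_z = 19.68: Q_x = 111.036.
∂Q_x/∂P_y = -7.
ε = (∂Q_x/∂P_y)(P_y/Q_x) = -7 × (21.3/111.036) ≈ -1.343.

-1.343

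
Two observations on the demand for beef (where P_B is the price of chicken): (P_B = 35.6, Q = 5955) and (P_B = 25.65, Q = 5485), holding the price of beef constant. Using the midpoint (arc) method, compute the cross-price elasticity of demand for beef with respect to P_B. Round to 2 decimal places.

ΔQ_A = 5485 − 5955 = -470; ΔP_B = 25.65 − 35.6 = -9.95.
Midpoints: Q̄_A = 5720.0, P̄_B = 30.62.
ε = (ΔQ_A/Q̄_A)/(ΔP_B/P̄_B) = (-470/5720.0)/(-9.95/30.62) ≈ 0.25.
ε > 0: beef and chicken are substitutes.

0.25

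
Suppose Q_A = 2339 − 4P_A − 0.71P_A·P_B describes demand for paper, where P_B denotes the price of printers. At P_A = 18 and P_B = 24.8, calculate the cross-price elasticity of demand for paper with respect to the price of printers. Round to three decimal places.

At P_A = 18 and P_B = 24.8: Q_A = 1950.056.
∂Q_A/∂P_B = -0.71P_A = -0.71(18) = -12.7800.
ε = (∂Q_A/∂P_B)(P_B/Q_A) = -12.7800 × (24.8/1950.056) ≈ -0.163.
ε < 0: complements.

-0.163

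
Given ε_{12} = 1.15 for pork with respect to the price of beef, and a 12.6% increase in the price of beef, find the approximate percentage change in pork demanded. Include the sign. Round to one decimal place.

%ΔQ ≈ ε × %ΔP of beef = 1.15 × (12.6%) = 14.5%.

14.5%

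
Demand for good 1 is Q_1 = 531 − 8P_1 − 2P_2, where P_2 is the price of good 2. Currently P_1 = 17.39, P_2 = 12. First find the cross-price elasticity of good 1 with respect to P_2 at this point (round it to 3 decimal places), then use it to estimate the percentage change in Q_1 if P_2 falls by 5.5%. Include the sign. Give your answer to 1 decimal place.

0.4%

At P_1 = 17.39, P_2 = 12: Q_1 = 367.88.
∂Q_1/∂P_2 = -2.
ε = (∂Q_1/∂P_2)(P_2/Q_1) = -2.0000 × 12/367.88 ≈ -0.065.
%ΔQ_1 ≈ ε × %ΔP_2 = -0.065 × (-5.5%) = 0.4%.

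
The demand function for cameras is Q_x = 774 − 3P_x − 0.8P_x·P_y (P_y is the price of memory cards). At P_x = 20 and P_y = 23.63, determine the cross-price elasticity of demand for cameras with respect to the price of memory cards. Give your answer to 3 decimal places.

At P_x = 20 and P_y = 23.63: Q_x = 335.92.
∂Q_x/∂P_y = -0.8P_x = -0.8(20) = -16.0000.
ε = (∂Q_x/∂P_y)(P_y/Q_x) = -16.0000 × (23.63/335.92) ≈ -1.126.
ε < 0: complements.

-1.126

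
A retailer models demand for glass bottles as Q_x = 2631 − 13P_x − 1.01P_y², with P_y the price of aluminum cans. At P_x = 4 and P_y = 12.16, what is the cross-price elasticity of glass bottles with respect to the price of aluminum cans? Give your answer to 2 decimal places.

At P_x = 4 and P_y = 12.16: Q_x = 2429.656.
∂Q_x/∂P_y = -2.02P_y = -2.02(12.16) = -24.5632.
ε = (∂Q_x/∂P_y)(P_y/Q_x) = -24.5632 × (12.16/2429.656) ≈ -0.12.
ε < 0: complements.

-0.12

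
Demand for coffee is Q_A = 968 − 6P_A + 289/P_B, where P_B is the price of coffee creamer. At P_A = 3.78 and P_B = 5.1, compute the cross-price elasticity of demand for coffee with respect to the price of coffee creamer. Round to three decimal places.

-0.057

At P_A = 3.78 and P_B = 5.1: Q_A = 1001.987.
∂Q_A/∂P_B = −289/P_B² = -11.1111.
ε = (∂Q_A/∂P_B)(P_B/Q_A) = -11.1111 × (5.1/1001.987) ≈ -0.057.
ε < 0: complements.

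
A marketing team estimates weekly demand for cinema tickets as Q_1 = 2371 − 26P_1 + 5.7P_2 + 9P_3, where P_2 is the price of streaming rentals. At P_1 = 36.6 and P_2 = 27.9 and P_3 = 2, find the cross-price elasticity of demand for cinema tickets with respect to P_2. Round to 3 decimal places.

0.100

At P_1 = 36.6 and P_2 = 27.9 and P_3 = 2: Q_1 = 1596.43.
∂Q_1/∂P_2 = 5.7.
ε = (∂Q_1/∂P_2)(P_2/Q_1) = 5.7 × (27.9/1596.43) ≈ 0.100.
Since ε > 0, cinema tickets and streaming rentals are substitutes.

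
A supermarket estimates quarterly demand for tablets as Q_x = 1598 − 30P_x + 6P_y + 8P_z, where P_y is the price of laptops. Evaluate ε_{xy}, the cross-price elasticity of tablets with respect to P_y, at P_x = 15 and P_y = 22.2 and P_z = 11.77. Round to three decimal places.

0.097

At P_x = 15 and P_y = 22.2 and P_z = 11.77: Q_x = 1375.36.
∂Q_x/∂P_y = 6.
ε = (∂Q_x/∂P_y)(P_y/Q_x) = 6 × (22.2/1375.36) ≈ 0.097.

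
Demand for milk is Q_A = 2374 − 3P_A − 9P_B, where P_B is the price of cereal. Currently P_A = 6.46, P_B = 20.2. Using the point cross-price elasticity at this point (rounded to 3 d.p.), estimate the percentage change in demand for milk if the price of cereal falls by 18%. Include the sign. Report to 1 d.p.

At P_A = 6.46, P_B = 20.2: Q_A = 2172.82.
∂Q_A/∂P_B = -9.
ε = (∂Q_A/∂P_B)(P_B/Q_A) = -9.0000 × 20.2/2172.82 ≈ -0.084.
%ΔQ_A ≈ ε × %ΔP_B = -0.084 × (-18%) = 1.5%.

1.5%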